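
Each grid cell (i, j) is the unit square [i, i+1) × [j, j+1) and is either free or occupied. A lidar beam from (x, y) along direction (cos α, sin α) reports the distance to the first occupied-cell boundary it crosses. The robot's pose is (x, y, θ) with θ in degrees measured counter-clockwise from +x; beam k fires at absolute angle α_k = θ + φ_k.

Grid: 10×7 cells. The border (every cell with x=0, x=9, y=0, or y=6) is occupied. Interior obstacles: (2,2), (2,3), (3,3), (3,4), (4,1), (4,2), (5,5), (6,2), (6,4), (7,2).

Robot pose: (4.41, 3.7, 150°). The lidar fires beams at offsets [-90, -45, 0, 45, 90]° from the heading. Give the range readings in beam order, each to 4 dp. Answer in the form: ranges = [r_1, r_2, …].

ranges = [1.5011, 2.3811, 0.4734, 0.4245, 0.8083]

beam 1: φ=-90°, α=60°
  direction (0.5000, 0.8660); cell (4,3); t to first gridline: x 1.1800, y 0.3464 (then +2.0000 / +1.1547)
    (4,4) via y @ 0.3464
    (5,4) via x @ 1.1800
    (5,5) via y @ 1.5011  # hit
  → r_1 = 1.5011
beam 2: φ=-45°, α=105°
  direction (-0.2588, 0.9659); cell (4,3); t to first gridline: x 1.5841, y 0.3106 (then +3.8637 / +1.0353)
    (4,4) via y @ 0.3106
    (4,5) via y @ 1.3459
    (3,5) via x @ 1.5841
    (3,6) via y @ 2.3811  # hit
  → r_2 = 2.3811
beam 3: φ=0°, α=150°
  direction (-0.8660, 0.5000); cell (4,3); t to first gridline: x 0.4734, y 0.6000 (then +1.1547 / +2.0000)
    (3,3) via x @ 0.4734  # hit
  → r_3 = 0.4734
beam 4: φ=45°, α=195°
  direction (-0.9659, -0.2588); cell (4,3); t to first gridline: x 0.4245, y 2.7046 (then +1.0353 / +3.8637)
    (3,3) via x @ 0.4245  # hit
  → r_4 = 0.4245
beam 5: φ=90°, α=240°
  direction (-0.5000, -0.8660); cell (4,3); t to first gridline: x 0.8200, y 0.8083 (then +2.0000 / +1.1547)
    (4,2) via y @ 0.8083  # hit
  → r_5 = 0.8083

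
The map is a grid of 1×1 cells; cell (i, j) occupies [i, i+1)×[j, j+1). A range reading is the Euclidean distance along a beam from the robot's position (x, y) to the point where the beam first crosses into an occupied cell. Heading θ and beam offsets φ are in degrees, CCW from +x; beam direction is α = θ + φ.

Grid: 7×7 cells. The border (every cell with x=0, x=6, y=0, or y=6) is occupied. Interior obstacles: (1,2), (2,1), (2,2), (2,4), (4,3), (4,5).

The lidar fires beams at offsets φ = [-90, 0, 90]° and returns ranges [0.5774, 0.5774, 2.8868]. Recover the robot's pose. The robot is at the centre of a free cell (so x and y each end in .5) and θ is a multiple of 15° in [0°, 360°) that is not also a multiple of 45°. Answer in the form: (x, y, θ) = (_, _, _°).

(x, y, θ) = (3.5, 1.5, 300°)

Candidates: 19 free-cell centres × 16 headings = 304 poses. Raycast each; keep the one whose scan matches to 4 dp.
  (5.5, 5.5, 150°): beam 3 = 1.7321 ≠ 2.8868 ✗
  (3.5, 3.5, 210°): beam 1 = 1.0000 ≠ 0.5774 ✗
  (2.5, 3.5, 150°): beam 2 = 1.7321 ≠ 0.5774 ✗
  …
  (3.5, 1.5, 300°): r_1=0.5774, r_2=0.5774, r_3=2.8868 — all match ✓
Unique over the lattice → pose = (3.5, 1.5, 300°).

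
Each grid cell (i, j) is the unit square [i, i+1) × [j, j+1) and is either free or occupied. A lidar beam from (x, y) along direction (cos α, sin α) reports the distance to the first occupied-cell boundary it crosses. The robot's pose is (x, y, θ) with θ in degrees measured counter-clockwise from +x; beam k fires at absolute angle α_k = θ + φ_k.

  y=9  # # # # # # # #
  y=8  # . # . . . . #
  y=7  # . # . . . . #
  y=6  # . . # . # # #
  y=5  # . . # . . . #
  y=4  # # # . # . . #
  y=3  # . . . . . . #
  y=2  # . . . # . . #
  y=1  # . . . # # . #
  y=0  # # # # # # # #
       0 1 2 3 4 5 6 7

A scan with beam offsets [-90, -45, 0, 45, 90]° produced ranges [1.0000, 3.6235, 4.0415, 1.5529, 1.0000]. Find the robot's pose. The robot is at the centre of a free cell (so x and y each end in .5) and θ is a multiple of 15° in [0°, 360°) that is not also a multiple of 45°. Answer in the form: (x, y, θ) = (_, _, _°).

(x, y, θ) = (6.5, 2.5, 150°)

The pose lattice has 36·16 = 576 candidates. Test each by forward raycasting.
  (2.5, 6.5, 240°): beam 1 = 1.7321 ≠ 1.0000 ✗
  (3.5, 8.5, 255°): beam 1 = 0.5176 ≠ 1.0000 ✗
  (2.5, 2.5, 30°): beam 1 = 1.7321 ≠ 1.0000 ✗
  …
  (6.5, 2.5, 150°): r_1=1.0000, r_2=3.6235, r_3=4.0415, r_4=1.5529, r_5=1.0000 — all match ✓
No second candidate reproduces the full scan.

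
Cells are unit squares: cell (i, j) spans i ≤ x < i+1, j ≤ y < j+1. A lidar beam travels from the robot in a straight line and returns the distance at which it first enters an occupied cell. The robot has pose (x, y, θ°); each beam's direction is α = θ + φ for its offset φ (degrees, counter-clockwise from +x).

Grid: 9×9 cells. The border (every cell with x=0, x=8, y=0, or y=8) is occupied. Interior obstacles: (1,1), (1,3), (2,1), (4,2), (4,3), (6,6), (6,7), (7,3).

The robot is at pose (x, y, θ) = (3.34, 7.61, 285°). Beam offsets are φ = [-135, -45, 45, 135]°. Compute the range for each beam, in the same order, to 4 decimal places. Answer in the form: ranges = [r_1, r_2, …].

ranges = [0.7800, 4.1685, 3.0715, 0.4503]

beam 1: φ=-135°, α=150°
  direction (-0.8660, 0.5000); cell (3,7); t to first gridline: x 0.3926, y 0.7800 (then +1.1547 / +2.0000)
    (2,7) via x @ 0.3926
    (2,8) via y @ 0.7800  # hit
  → r_1 = 0.7800
beam 2: φ=-45°, α=240°
  direction (-0.5000, -0.8660); cell (3,7); t to first gridline: x 0.6800, y 0.7044 (then +2.0000 / +1.1547)
    (2,7) via x @ 0.6800
    (2,6) via y @ 0.7044
    (2,5) via y @ 1.8591
    (1,5) via x @ 2.6800
    (1,4) via y @ 3.0138
    (1,3) via y @ 4.1685  # hit
  → r_2 = 4.1685
beam 3: φ=45°, α=330°
  direction (0.8660, -0.5000); cell (3,7); t to first gridline: x 0.7621, y 1.2200 (then +1.1547 / +2.0000)
    (4,7) via x @ 0.7621
    (4,6) via y @ 1.2200
    (5,6) via x @ 1.9168
    (6,6) via x @ 3.0715  # hit
  → r_3 = 3.0715
beam 4: φ=135°, α=60°
  direction (0.5000, 0.8660); cell (3,7); t to first gridline: x 1.3200, y 0.4503 (then +2.0000 / +1.1547)
    (3,8) via y @ 0.4503  # hit
  → r_4 = 0.4503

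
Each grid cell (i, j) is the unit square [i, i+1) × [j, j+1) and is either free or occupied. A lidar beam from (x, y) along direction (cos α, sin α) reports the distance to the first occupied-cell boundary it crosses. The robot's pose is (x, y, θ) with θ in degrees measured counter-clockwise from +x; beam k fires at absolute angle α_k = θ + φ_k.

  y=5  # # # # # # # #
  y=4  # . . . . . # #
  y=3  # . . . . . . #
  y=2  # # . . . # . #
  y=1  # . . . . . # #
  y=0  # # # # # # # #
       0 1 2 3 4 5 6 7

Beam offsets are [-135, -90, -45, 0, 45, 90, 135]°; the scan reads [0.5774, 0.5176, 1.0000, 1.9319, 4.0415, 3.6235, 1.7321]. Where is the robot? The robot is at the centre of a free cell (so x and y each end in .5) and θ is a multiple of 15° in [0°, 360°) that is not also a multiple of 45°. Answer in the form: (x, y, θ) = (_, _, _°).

Enumerate (i+0.5, j+0.5, θ) over the 20 free cells and 16 admissible headings. For each, cast all 7 beams and compare to the given ranges.
  (1.5, 3.5, 330°): beam 1 = 0.5176 ≠ 0.5774 ✗
  (2.5, 1.5, 345°): beam 1 = 1.0000 ≠ 0.5774 ✗
  (5.5, 3.5, 60°): beam 1 = 0.5176 ≠ 0.5774 ✗
  (4.5, 1.5, 60°): beam 1 = 0.5176 ≠ 0.5774 ✗
  (4.5, 1.5, 300°): beam 1 = 2.5882 ≠ 0.5774 ✗
  …
  (3.5, 1.5, 15°): r_1=0.5774, r_2=0.5176, r_3=1.0000, r_4=1.9319, r_5=4.0415, r_6=3.6235, r_7=1.7321 — all match ✓
No second candidate reproduces the full scan.

(x, y, θ) = (3.5, 1.5, 15°)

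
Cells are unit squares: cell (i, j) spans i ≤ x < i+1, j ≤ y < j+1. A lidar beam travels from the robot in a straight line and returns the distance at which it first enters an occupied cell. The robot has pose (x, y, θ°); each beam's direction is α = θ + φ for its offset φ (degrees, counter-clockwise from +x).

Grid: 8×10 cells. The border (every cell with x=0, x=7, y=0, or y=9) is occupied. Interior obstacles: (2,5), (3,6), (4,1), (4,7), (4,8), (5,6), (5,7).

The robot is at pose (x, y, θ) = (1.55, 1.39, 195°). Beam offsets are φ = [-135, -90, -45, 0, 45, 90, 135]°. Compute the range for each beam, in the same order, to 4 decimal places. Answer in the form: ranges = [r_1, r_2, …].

ranges = [6.4779, 2.1250, 0.6351, 0.5694, 0.4503, 0.4038, 0.7800]

beam 1: φ=-135°, α=60°
  d=(0.5000,0.8660)  start (1,1)  tX=0.9000 tY=0.7044  stride 1/|dx|=2.0000 1/|dy|=1.1547
    cross y-line → (1,2), t=0.7044
    cross x-line → (2,2), t=0.9000
    cross y-line → (2,3), t=1.8591
    cross x-line → (3,3), t=2.9000
    cross y-line → (3,4), t=3.0138
    cross y-line → (3,5), t=4.1685
    cross x-line → (4,5), t=4.9000
    cross y-line → (4,6), t=5.3232
    cross y-line → (4,7), t=6.4779 (wall)
  → r_1 = 6.4779
beam 2: φ=-90°, α=105°
  d=(-0.2588,0.9659)  start (1,1)  tX=2.1250 tY=0.6315  stride 1/|dx|=3.8637 1/|dy|=1.0353
    cross y-line → (1,2), t=0.6315
    cross y-line → (1,3), t=1.6668
    cross x-line → (0,3), t=2.1250 (wall)
  → r_2 = 2.1250
beam 3: φ=-45°, α=150°
  d=(-0.8660,0.5000)  start (1,1)  tX=0.6351 tY=1.2200  stride 1/|dx|=1.1547 1/|dy|=2.0000
    cross x-line → (0,1), t=0.6351 (wall)
  → r_3 = 0.6351
beam 4: φ=0°, α=195°
  d=(-0.9659,-0.2588)  start (1,1)  tX=0.5694 tY=1.5068  stride 1/|dx|=1.0353 1/|dy|=3.8637
    cross x-line → (0,1), t=0.5694 (wall)
  → r_4 = 0.5694
beam 5: φ=45°, α=240°
  d=(-0.5000,-0.8660)  start (1,1)  tX=1.1000 tY=0.4503  stride 1/|dx|=2.0000 1/|dy|=1.1547
    cross y-line → (1,0), t=0.4503 (wall)
  → r_5 = 0.4503
beam 6: φ=90°, α=285°
  d=(0.2588,-0.9659)  start (1,1)  tX=1.7387 tY=0.4038  stride 1/|dx|=3.8637 1/|dy|=1.0353
    cross y-line → (1,0), t=0.4038 (wall)
  → r_6 = 0.4038
beam 7: φ=135°, α=330°
  d=(0.8660,-0.5000)  start (1,1)  tX=0.5196 tY=0.7800  stride 1/|dx|=1.1547 1/|dy|=2.0000
    cross x-line → (2,1), t=0.5196
    cross y-line → (2,0), t=0.7800 (wall)
  → r_7 = 0.7800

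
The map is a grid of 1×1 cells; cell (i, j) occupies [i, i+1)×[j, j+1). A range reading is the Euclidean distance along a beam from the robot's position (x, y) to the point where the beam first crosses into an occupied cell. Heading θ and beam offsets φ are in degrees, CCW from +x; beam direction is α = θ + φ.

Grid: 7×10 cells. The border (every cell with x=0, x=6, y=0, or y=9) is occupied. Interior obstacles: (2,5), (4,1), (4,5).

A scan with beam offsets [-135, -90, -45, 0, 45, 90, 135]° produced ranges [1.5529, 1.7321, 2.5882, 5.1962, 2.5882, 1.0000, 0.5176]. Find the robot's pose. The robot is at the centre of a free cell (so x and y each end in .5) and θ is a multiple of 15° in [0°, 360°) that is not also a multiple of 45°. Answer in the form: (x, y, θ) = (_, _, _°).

(x, y, θ) = (1.5, 2.5, 30°)

The pose lattice has 37·16 = 592 candidates. Test each by forward raycasting.
  (2.5, 3.5, 240°): beam 3 = 1.5529 ≠ 2.5882 ✗
  (5.5, 1.5, 195°): beam 1 = 1.0000 ≠ 1.5529 ✗
  (2.5, 1.5, 15°): beam 1 = 0.5774 ≠ 1.5529 ✗
  (2.5, 4.5, 165°): beam 1 = 1.7321 ≠ 1.5529 ✗
  …
  (1.5, 2.5, 30°): r_1=1.5529, r_2=1.7321, r_3=2.5882, r_4=5.1962, r_5=2.5882, r_6=1.0000, r_7=0.5176 — all match ✓
Unique over the lattice → pose = (1.5, 2.5, 30°).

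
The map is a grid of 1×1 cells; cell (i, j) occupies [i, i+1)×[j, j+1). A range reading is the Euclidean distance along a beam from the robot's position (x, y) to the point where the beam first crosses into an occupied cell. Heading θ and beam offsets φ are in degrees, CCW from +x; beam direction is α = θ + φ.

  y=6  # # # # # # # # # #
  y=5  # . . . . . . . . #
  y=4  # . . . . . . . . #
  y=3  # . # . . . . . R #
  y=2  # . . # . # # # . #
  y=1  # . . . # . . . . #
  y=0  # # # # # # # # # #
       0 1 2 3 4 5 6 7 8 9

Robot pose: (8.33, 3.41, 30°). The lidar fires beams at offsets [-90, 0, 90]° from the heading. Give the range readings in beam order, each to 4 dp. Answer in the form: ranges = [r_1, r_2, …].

ranges = [1.3400, 0.7736, 2.9907]

beam 1: φ=-90°, α=300°
  d=(0.5000,-0.8660)  start (8,3)  tX=1.3400 tY=0.4734  stride 1/|dx|=2.0000 1/|dy|=1.1547
    cross y-line → (8,2), t=0.4734
    cross x-line → (9,2), t=1.3400 (wall)
  → r_1 = 1.3400
beam 2: φ=0°, α=30°
  d=(0.8660,0.5000)  start (8,3)  tX=0.7736 tY=1.1800  stride 1/|dx|=1.1547 1/|dy|=2.0000
    cross x-line → (9,3), t=0.7736 (wall)
  → r_2 = 0.7736
beam 3: φ=90°, α=120°
  d=(-0.5000,0.8660)  start (8,3)  tX=0.6600 tY=0.6813  stride 1/|dx|=2.0000 1/|dy|=1.1547
    cross x-line → (7,3), t=0.6600
    cross y-line → (7,4), t=0.6813
    cross y-line → (7,5), t=1.8360
    cross x-line → (6,5), t=2.6600
    cross y-line → (6,6), t=2.9907 (wall)
  → r_3 = 2.9907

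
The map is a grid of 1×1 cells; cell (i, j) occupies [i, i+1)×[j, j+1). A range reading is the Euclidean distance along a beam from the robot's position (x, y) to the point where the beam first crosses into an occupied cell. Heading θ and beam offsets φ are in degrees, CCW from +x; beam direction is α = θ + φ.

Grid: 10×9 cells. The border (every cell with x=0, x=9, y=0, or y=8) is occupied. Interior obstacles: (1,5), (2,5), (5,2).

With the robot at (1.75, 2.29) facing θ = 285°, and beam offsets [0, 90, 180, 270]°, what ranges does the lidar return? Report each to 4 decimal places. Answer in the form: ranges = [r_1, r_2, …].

beam 1: φ=0°, α=285°
  dir = (cos 285°, sin 285°) = (0.2588, -0.9659); from cell (1,2)
  next x-line at t=0.9659, next y-line at t=0.3002; Δt_x=3.8637, Δt_y=1.0353
    y: enter (1,1) at t=0.3002
    x: enter (2,1) at t=0.9659
    y: enter (2,0) at t=1.3355 ← occupied
  → r_1 = 1.3355
beam 2: φ=90°, α=15°
  dir = (cos 15°, sin 15°) = (0.9659, 0.2588); from cell (1,2)
  next x-line at t=0.2588, next y-line at t=2.7432; Δt_x=1.0353, Δt_y=3.8637
    x: enter (2,2) at t=0.2588
    x: enter (3,2) at t=1.2941
    x: enter (4,2) at t=2.3294
    y: enter (4,3) at t=2.7432
    x: enter (5,3) at t=3.3646
    x: enter (6,3) at t=4.3999
    x: enter (7,3) at t=5.4352
    x: enter (8,3) at t=6.4705
    y: enter (8,4) at t=6.6069
    x: enter (9,4) at t=7.5058 ← occupied
  → r_2 = 7.5058
beam 3: φ=180°, α=105°
  dir = (cos 105°, sin 105°) = (-0.2588, 0.9659); from cell (1,2)
  next x-line at t=2.8978, next y-line at t=0.7350; Δt_x=3.8637, Δt_y=1.0353
    y: enter (1,3) at t=0.7350
    y: enter (1,4) at t=1.7703
    y: enter (1,5) at t=2.8056 ← occupied
  → r_3 = 2.8056
beam 4: φ=270°, α=195°
  dir = (cos 195°, sin 195°) = (-0.9659, -0.2588); from cell (1,2)
  next x-line at t=0.7765, next y-line at t=1.1205; Δt_x=1.0353, Δt_y=3.8637
    x: enter (0,2) at t=0.7765 ← occupied
  → r_4 = 0.7765

ranges = [1.3355, 7.5058, 2.8056, 0.7765]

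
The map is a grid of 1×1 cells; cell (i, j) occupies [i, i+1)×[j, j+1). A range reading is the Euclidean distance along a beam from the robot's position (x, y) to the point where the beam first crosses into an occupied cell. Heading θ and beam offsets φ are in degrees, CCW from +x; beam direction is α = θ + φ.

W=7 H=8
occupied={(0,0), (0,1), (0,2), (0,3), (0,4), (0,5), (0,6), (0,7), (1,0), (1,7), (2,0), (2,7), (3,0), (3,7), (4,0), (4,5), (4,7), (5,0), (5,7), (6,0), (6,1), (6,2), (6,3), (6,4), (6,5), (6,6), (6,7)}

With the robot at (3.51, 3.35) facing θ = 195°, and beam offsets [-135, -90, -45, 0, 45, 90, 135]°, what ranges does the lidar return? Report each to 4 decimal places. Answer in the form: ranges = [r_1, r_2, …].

beam 1: φ=-135°, α=60°
  d=(0.5000,0.8660)  start (3,3)  tX=0.9800 tY=0.7506  stride 1/|dx|=2.0000 1/|dy|=1.1547
    cross y-line → (3,4), t=0.7506
    cross x-line → (4,4), t=0.9800
    cross y-line → (4,5), t=1.9053 (wall)
  → r_1 = 1.9053
beam 2: φ=-90°, α=105°
  d=(-0.2588,0.9659)  start (3,3)  tX=1.9705 tY=0.6729  stride 1/|dx|=3.8637 1/|dy|=1.0353
    cross y-line → (3,4), t=0.6729
    cross y-line → (3,5), t=1.7082
    cross x-line → (2,5), t=1.9705
    cross y-line → (2,6), t=2.7435
    cross y-line → (2,7), t=3.7788 (wall)
  → r_2 = 3.7788
beam 3: φ=-45°, α=150°
  d=(-0.8660,0.5000)  start (3,3)  tX=0.5889 tY=1.3000  stride 1/|dx|=1.1547 1/|dy|=2.0000
    cross x-line → (2,3), t=0.5889
    cross y-line → (2,4), t=1.3000
    cross x-line → (1,4), t=1.7436
    cross x-line → (0,4), t=2.8983 (wall)
  → r_3 = 2.8983
beam 4: φ=0°, α=195°
  d=(-0.9659,-0.2588)  start (3,3)  tX=0.5280 tY=1.3523  stride 1/|dx|=1.0353 1/|dy|=3.8637
    cross x-line → (2,3), t=0.5280
    cross y-line → (2,2), t=1.3523
    cross x-line → (1,2), t=1.5633
    cross x-line → (0,2), t=2.5985 (wall)
  → r_4 = 2.5985
beam 5: φ=45°, α=240°
  d=(-0.5000,-0.8660)  start (3,3)  tX=1.0200 tY=0.4041  stride 1/|dx|=2.0000 1/|dy|=1.1547
    cross y-line → (3,2), t=0.4041
    cross x-line → (2,2), t=1.0200
    cross y-line → (2,1), t=1.5588
    cross y-line → (2,0), t=2.7135 (wall)
  → r_5 = 2.7135
beam 6: φ=90°, α=285°
  d=(0.2588,-0.9659)  start (3,3)  tX=1.8932 tY=0.3623  stride 1/|dx|=3.8637 1/|dy|=1.0353
    cross y-line → (3,2), t=0.3623
    cross y-line → (3,1), t=1.3976
    cross x-line → (4,1), t=1.8932
    cross y-line → (4,0), t=2.4329 (wall)
  → r_6 = 2.4329
beam 7: φ=135°, α=330°
  d=(0.8660,-0.5000)  start (3,3)  tX=0.5658 tY=0.7000  stride 1/|dx|=1.1547 1/|dy|=2.0000
    cross x-line → (4,3), t=0.5658
    cross y-line → (4,2), t=0.7000
    cross x-line → (5,2), t=1.7205
    cross y-line → (5,1), t=2.7000
    cross x-line → (6,1), t=2.8752 (wall)
  → r_7 = 2.8752

ranges = [1.9053, 3.7788, 2.8983, 2.5985, 2.7135, 2.4329, 2.8752]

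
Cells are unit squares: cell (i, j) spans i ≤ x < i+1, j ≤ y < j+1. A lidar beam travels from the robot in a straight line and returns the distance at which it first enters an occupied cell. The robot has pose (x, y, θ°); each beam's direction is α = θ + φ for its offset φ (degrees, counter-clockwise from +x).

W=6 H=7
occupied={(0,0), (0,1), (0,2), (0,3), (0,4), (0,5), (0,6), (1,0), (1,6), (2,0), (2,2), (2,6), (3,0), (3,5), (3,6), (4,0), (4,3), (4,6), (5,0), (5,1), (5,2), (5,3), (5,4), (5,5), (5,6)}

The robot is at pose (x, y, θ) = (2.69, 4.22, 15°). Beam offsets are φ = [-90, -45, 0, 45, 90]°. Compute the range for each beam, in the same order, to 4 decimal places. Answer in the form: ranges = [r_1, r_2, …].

beam 1: φ=-90°, α=285°
  d=(0.2588,-0.9659)  start (2,4)  tX=1.1977 tY=0.2278  stride 1/|dx|=3.8637 1/|dy|=1.0353
    cross y-line → (2,3), t=0.2278
    cross x-line → (3,3), t=1.1977
    cross y-line → (3,2), t=1.2630
    cross y-line → (3,1), t=2.2983
    cross y-line → (3,0), t=3.3336 (wall)
  → r_1 = 3.3336
beam 2: φ=-45°, α=330°
  d=(0.8660,-0.5000)  start (2,4)  tX=0.3580 tY=0.4400  stride 1/|dx|=1.1547 1/|dy|=2.0000
    cross x-line → (3,4), t=0.3580
    cross y-line → (3,3), t=0.4400
    cross x-line → (4,3), t=1.5127 (wall)
  → r_2 = 1.5127
beam 3: φ=0°, α=15°
  d=(0.9659,0.2588)  start (2,4)  tX=0.3209 tY=3.0137  stride 1/|dx|=1.0353 1/|dy|=3.8637
    cross x-line → (3,4), t=0.3209
    cross x-line → (4,4), t=1.3562
    cross x-line → (5,4), t=2.3915 (wall)
  → r_3 = 2.3915
beam 4: φ=45°, α=60°
  d=(0.5000,0.8660)  start (2,4)  tX=0.6200 tY=0.9007  stride 1/|dx|=2.0000 1/|dy|=1.1547
    cross x-line → (3,4), t=0.6200
    cross y-line → (3,5), t=0.9007 (wall)
  → r_4 = 0.9007
beam 5: φ=90°, α=105°
  d=(-0.2588,0.9659)  start (2,4)  tX=2.6660 tY=0.8075  stride 1/|dx|=3.8637 1/|dy|=1.0353
    cross y-line → (2,5), t=0.8075
    cross y-line → (2,6), t=1.8428 (wall)
  → r_5 = 1.8428

ranges = [3.3336, 1.5127, 2.3915, 0.9007, 1.8428]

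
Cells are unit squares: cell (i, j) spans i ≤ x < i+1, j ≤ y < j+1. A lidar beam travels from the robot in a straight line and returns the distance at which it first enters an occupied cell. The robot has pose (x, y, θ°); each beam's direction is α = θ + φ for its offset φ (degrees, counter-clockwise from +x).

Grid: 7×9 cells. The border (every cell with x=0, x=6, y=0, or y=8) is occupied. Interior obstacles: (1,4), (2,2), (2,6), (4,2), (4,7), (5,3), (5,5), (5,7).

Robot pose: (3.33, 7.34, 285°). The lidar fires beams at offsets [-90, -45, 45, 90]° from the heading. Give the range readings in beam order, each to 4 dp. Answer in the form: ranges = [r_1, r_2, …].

beam 1: φ=-90°, α=195°
  cosα=-0.9659 sinα=-0.2588 | (3,7) | tMaxX 0.3416 tMaxY 1.3137 | tΔX 1.0353 tΔY 3.8637
    t=0.3416 [x] (2,7)
    t=1.3137 [y] (2,6) — stop
  → r_1 = 1.3137
beam 2: φ=-45°, α=240°
  cosα=-0.5000 sinα=-0.8660 | (3,7) | tMaxX 0.6600 tMaxY 0.3926 | tΔX 2.0000 tΔY 1.1547
    t=0.3926 [y] (3,6)
    t=0.6600 [x] (2,6) — stop
  → r_2 = 0.6600
beam 3: φ=45°, α=330°
  cosα=0.8660 sinα=-0.5000 | (3,7) | tMaxX 0.7736 tMaxY 0.6800 | tΔX 1.1547 tΔY 2.0000
    t=0.6800 [y] (3,6)
    t=0.7736 [x] (4,6)
    t=1.9283 [x] (5,6)
    t=2.6800 [y] (5,5) — stop
  → r_3 = 2.6800
beam 4: φ=90°, α=15°
  cosα=0.9659 sinα=0.2588 | (3,7) | tMaxX 0.6936 tMaxY 2.5500 | tΔX 1.0353 tΔY 3.8637
    t=0.6936 [x] (4,7) — stop
  → r_4 = 0.6936

ranges = [1.3137, 0.6600, 2.6800, 0.6936]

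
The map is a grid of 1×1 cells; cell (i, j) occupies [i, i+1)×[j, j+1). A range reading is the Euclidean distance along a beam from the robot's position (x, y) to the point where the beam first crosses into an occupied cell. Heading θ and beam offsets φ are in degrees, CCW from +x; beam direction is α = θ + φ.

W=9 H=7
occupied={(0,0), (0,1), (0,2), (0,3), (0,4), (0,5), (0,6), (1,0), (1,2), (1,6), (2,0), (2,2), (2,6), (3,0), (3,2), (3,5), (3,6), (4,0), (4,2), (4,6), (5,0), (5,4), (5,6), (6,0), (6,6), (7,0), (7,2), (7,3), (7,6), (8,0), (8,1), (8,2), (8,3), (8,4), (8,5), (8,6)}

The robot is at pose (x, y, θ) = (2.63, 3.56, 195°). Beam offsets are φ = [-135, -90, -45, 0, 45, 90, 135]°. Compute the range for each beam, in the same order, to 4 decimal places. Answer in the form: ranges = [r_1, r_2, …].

beam 1: φ=-135°, α=60°
  dir = (cos 60°, sin 60°) = (0.5000, 0.8660); from cell (2,3)
  next x-line at t=0.7400, next y-line at t=0.5081; Δt_x=2.0000, Δt_y=1.1547
    y: enter (2,4) at t=0.5081
    x: enter (3,4) at t=0.7400
    y: enter (3,5) at t=1.6628 ← occupied
  → r_1 = 1.6628
beam 2: φ=-90°, α=105°
  dir = (cos 105°, sin 105°) = (-0.2588, 0.9659); from cell (2,3)
  next x-line at t=2.4341, next y-line at t=0.4555; Δt_x=3.8637, Δt_y=1.0353
    y: enter (2,4) at t=0.4555
    y: enter (2,5) at t=1.4908
    x: enter (1,5) at t=2.4341
    y: enter (1,6) at t=2.5261 ← occupied
  → r_2 = 2.5261
beam 3: φ=-45°, α=150°
  dir = (cos 150°, sin 150°) = (-0.8660, 0.5000); from cell (2,3)
  next x-line at t=0.7275, next y-line at t=0.8800; Δt_x=1.1547, Δt_y=2.0000
    x: enter (1,3) at t=0.7275
    y: enter (1,4) at t=0.8800
    x: enter (0,4) at t=1.8822 ← occupied
  → r_3 = 1.8822
beam 4: φ=0°, α=195°
  dir = (cos 195°, sin 195°) = (-0.9659, -0.2588); from cell (2,3)
  next x-line at t=0.6522, next y-line at t=2.1637; Δt_x=1.0353, Δt_y=3.8637
    x: enter (1,3) at t=0.6522
    x: enter (0,3) at t=1.6875 ← occupied
  → r_4 = 1.6875
beam 5: φ=45°, α=240°
  dir = (cos 240°, sin 240°) = (-0.5000, -0.8660); from cell (2,3)
  next x-line at t=1.2600, next y-line at t=0.6466; Δt_x=2.0000, Δt_y=1.1547
    y: enter (2,2) at t=0.6466 ← occupied
  → r_5 = 0.6466
beam 6: φ=90°, α=285°
  dir = (cos 285°, sin 285°) = (0.2588, -0.9659); from cell (2,3)
  next x-line at t=1.4296, next y-line at t=0.5798; Δt_x=3.8637, Δt_y=1.0353
    y: enter (2,2) at t=0.5798 ← occupied
  → r_6 = 0.5798
beam 7: φ=135°, α=330°
  dir = (cos 330°, sin 330°) = (0.8660, -0.5000); from cell (2,3)
  next x-line at t=0.4272, next y-line at t=1.1200; Δt_x=1.1547, Δt_y=2.0000
    x: enter (3,3) at t=0.4272
    y: enter (3,2) at t=1.1200 ← occupied
  → r_7 = 1.1200

ranges = [1.6628, 2.5261, 1.8822, 1.6875, 0.6466, 0.5798, 1.1200]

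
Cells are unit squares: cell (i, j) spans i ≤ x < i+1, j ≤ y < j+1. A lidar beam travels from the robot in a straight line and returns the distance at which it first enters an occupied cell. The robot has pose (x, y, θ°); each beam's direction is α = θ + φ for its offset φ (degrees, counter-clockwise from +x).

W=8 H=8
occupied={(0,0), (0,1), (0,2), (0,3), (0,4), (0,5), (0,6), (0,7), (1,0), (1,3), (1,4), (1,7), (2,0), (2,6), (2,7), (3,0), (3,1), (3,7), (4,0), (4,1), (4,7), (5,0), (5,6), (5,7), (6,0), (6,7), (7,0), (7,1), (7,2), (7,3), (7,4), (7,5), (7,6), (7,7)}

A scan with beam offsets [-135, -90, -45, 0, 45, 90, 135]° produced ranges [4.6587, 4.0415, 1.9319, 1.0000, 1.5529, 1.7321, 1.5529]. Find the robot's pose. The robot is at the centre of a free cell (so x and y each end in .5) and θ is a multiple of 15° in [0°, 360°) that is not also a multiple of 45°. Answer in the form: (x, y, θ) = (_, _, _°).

The pose lattice has 30·16 = 480 candidates. Test each by forward raycasting.
  (4.5, 5.5, 240°): beam 1 = 1.5529 ≠ 4.6587 ✗
  (6.5, 4.5, 120°): beam 1 = 0.5176 ≠ 4.6587 ✗
  (3.5, 3.5, 120°): beam 1 = 3.6235 ≠ 4.6587 ✗
  (2.5, 2.5, 345°): beam 1 = 1.7321 ≠ 4.6587 ✗
  …
  (5.5, 2.5, 240°): r_1=4.6587, r_2=4.0415, r_3=1.9319, r_4=1.0000, r_5=1.5529, r_6=1.7321, r_7=1.5529 — all match ✓
Only this pose fits every beam.

(x, y, θ) = (5.5, 2.5, 240°)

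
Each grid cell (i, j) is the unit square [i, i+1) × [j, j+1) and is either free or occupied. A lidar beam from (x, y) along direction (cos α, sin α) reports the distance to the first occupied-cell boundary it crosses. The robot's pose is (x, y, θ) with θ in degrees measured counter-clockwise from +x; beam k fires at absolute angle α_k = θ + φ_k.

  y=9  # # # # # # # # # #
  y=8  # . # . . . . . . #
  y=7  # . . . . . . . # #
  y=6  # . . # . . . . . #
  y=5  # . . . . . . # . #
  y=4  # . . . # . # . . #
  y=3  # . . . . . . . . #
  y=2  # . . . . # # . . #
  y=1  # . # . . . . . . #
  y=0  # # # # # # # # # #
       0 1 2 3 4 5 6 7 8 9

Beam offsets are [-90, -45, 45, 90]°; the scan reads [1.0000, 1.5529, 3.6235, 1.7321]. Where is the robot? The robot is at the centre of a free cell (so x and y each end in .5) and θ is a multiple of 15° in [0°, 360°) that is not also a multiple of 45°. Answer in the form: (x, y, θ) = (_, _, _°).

Candidates: 55 free-cell centres × 16 headings = 880 poses. Raycast each; keep the one whose scan matches to 4 dp.
  (5.5, 6.5, 195°): beam 1 = 2.5882 ≠ 1.0000 ✗
  (8.5, 6.5, 105°): beam 1 = 0.5176 ≠ 1.0000 ✗
  (5.5, 5.5, 105°): beam 1 = 1.5529 ≠ 1.0000 ✗
  (5.5, 6.5, 15°): beam 1 = 1.9319 ≠ 1.0000 ✗
  …
  (5.5, 5.5, 60°): r_1=1.0000, r_2=1.5529, r_3=3.6235, r_4=1.7321 — all match ✓
No second candidate reproduces the full scan.

(x, y, θ) = (5.5, 5.5, 60°)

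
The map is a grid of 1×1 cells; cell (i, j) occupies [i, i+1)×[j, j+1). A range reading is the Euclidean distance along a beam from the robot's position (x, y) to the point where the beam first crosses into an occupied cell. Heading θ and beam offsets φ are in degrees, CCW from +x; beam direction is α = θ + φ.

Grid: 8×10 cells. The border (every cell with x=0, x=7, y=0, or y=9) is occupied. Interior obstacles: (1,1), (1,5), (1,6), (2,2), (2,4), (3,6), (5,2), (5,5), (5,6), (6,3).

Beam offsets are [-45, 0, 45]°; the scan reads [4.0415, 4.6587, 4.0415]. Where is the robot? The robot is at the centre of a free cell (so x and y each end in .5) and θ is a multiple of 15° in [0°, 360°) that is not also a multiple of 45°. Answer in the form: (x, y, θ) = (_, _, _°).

The pose lattice has 38·16 = 608 candidates. Test each by forward raycasting.
  (3.5, 7.5, 15°): beam 1 = 1.7321 ≠ 4.0415 ✗
  (5.5, 7.5, 165°): beam 1 = 1.7321 ≠ 4.0415 ✗
  (3.5, 3.5, 240°): beam 1 = 2.5882 ≠ 4.0415 ✗
  (6.5, 1.5, 345°): beam 1 = 0.5774 ≠ 4.0415 ✗
  …
  (5.5, 4.5, 195°): r_1=4.0415, r_2=4.6587, r_3=4.0415 — all match ✓
No second candidate reproduces the full scan.

(x, y, θ) = (5.5, 4.5, 195°)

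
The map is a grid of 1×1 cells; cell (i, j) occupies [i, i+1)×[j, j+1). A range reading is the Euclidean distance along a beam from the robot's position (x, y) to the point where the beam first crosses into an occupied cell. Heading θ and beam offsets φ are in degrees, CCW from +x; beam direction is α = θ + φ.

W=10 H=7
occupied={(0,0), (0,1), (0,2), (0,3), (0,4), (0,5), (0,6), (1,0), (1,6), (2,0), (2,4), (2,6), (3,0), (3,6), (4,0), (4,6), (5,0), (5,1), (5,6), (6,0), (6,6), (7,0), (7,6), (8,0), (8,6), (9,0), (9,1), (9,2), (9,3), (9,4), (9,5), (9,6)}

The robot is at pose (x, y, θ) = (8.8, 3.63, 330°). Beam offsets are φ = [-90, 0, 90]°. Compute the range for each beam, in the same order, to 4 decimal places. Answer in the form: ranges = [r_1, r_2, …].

beam 1: φ=-90°, α=240°
  dir = (cos 240°, sin 240°) = (-0.5000, -0.8660); from cell (8,3)
  next x-line at t=1.6000, next y-line at t=0.7275; Δt_x=2.0000, Δt_y=1.1547
    y: enter (8,2) at t=0.7275
    x: enter (7,2) at t=1.6000
    y: enter (7,1) at t=1.8822
    y: enter (7,0) at t=3.0369 ← occupied
  → r_1 = 3.0369
beam 2: φ=0°, α=330°
  dir = (cos 330°, sin 330°) = (0.8660, -0.5000); from cell (8,3)
  next x-line at t=0.2309, next y-line at t=1.2600; Δt_x=1.1547, Δt_y=2.0000
    x: enter (9,3) at t=0.2309 ← occupied
  → r_2 = 0.2309
beam 3: φ=90°, α=60°
  dir = (cos 60°, sin 60°) = (0.5000, 0.8660); from cell (8,3)
  next x-line at t=0.4000, next y-line at t=0.4272; Δt_x=2.0000, Δt_y=1.1547
    x: enter (9,3) at t=0.4000 ← occupied
  → r_3 = 0.4000

ranges = [3.0369, 0.2309, 0.4000]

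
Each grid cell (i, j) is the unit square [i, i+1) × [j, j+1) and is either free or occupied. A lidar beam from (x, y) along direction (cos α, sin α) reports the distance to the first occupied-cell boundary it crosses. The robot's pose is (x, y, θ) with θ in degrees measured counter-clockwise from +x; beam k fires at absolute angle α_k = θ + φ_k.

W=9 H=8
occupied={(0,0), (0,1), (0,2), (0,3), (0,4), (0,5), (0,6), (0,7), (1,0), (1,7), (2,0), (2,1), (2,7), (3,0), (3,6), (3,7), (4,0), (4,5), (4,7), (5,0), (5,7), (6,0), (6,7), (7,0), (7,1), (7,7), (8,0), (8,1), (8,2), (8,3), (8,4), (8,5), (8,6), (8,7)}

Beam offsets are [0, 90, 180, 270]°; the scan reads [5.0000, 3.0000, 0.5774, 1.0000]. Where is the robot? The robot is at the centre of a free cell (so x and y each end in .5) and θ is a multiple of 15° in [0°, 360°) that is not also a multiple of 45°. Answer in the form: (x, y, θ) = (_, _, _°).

Enumerate (i+0.5, j+0.5, θ) over the 38 free cells and 16 admissible headings. For each, cast all 4 beams and compare to the given ranges.
  (1.5, 2.5, 210°): beam 1 = 0.5774 ≠ 5.0000 ✗
  (1.5, 1.5, 165°): beam 1 = 0.5176 ≠ 5.0000 ✗
  (4.5, 2.5, 255°): beam 1 = 1.5529 ≠ 5.0000 ✗
  (3.5, 2.5, 105°): beam 1 = 4.6587 ≠ 5.0000 ✗
  …
  (1.5, 3.5, 330°): r_1=5.0000, r_2=3.0000, r_3=0.5774, r_4=1.0000 — all match ✓
No second candidate reproduces the full scan.

(x, y, θ) = (1.5, 3.5, 330°)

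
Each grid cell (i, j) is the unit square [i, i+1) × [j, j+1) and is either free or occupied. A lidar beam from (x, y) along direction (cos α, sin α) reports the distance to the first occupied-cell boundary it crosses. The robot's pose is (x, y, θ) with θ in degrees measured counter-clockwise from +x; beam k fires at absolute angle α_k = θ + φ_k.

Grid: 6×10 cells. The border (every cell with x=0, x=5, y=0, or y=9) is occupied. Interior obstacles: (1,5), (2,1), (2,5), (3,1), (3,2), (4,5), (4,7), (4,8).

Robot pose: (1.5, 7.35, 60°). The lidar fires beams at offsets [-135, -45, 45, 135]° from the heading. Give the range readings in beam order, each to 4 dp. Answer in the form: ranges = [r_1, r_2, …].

ranges = [1.3976, 2.5882, 1.7082, 0.5176]

beam 1: φ=-135°, α=285°
  cosα=0.2588 sinα=-0.9659 | (1,7) | tMaxX 1.9319 tMaxY 0.3623 | tΔX 3.8637 tΔY 1.0353
    t=0.3623 [y] (1,6)
    t=1.3976 [y] (1,5) — stop
  → r_1 = 1.3976
beam 2: φ=-45°, α=15°
  cosα=0.9659 sinα=0.2588 | (1,7) | tMaxX 0.5176 tMaxY 2.5114 | tΔX 1.0353 tΔY 3.8637
    t=0.5176 [x] (2,7)
    t=1.5529 [x] (3,7)
    t=2.5114 [y] (3,8)
    t=2.5882 [x] (4,8) — stop
  → r_2 = 2.5882
beam 3: φ=45°, α=105°
  cosα=-0.2588 sinα=0.9659 | (1,7) | tMaxX 1.9319 tMaxY 0.6729 | tΔX 3.8637 tΔY 1.0353
    t=0.6729 [y] (1,8)
    t=1.7082 [y] (1,9) — stop
  → r_3 = 1.7082
beam 4: φ=135°, α=195°
  cosα=-0.9659 sinα=-0.2588 | (1,7) | tMaxX 0.5176 tMaxY 1.3523 | tΔX 1.0353 tΔY 3.8637
    t=0.5176 [x] (0,7) — stop
  → r_4 = 0.5176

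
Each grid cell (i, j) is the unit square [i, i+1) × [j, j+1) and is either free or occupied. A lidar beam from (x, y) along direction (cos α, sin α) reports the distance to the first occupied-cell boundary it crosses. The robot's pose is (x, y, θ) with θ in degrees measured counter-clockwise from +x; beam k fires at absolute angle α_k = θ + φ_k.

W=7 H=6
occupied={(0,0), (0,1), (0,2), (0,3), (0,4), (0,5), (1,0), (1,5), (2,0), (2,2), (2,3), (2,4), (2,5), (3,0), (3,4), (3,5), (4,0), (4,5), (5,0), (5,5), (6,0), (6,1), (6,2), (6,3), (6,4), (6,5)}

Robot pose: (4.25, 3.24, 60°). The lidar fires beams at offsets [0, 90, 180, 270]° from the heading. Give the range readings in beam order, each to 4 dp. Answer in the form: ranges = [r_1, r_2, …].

beam 1: φ=0°, α=60°
  direction (0.5000, 0.8660); cell (4,3); t to first gridline: x 1.5000, y 0.8776 (then +2.0000 / +1.1547)
    (4,4) via y @ 0.8776
    (5,4) via x @ 1.5000
    (5,5) via y @ 2.0323  # hit
  → r_1 = 2.0323
beam 2: φ=90°, α=150°
  direction (-0.8660, 0.5000); cell (4,3); t to first gridline: x 0.2887, y 1.5200 (then +1.1547 / +2.0000)
    (3,3) via x @ 0.2887
    (2,3) via x @ 1.4434  # hit
  → r_2 = 1.4434
beam 3: φ=180°, α=240°
  direction (-0.5000, -0.8660); cell (4,3); t to first gridline: x 0.5000, y 0.2771 (then +2.0000 / +1.1547)
    (4,2) via y @ 0.2771
    (3,2) via x @ 0.5000
    (3,1) via y @ 1.4318
    (2,1) via x @ 2.5000
    (2,0) via y @ 2.5865  # hit
  → r_3 = 2.5865
beam 4: φ=270°, α=330°
  direction (0.8660, -0.5000); cell (4,3); t to first gridline: x 0.8660, y 0.4800 (then +1.1547 / +2.0000)
    (4,2) via y @ 0.4800
    (5,2) via x @ 0.8660
    (6,2) via x @ 2.0207  # hit
  → r_4 = 2.0207

ranges = [2.0323, 1.4434, 2.5865, 2.0207]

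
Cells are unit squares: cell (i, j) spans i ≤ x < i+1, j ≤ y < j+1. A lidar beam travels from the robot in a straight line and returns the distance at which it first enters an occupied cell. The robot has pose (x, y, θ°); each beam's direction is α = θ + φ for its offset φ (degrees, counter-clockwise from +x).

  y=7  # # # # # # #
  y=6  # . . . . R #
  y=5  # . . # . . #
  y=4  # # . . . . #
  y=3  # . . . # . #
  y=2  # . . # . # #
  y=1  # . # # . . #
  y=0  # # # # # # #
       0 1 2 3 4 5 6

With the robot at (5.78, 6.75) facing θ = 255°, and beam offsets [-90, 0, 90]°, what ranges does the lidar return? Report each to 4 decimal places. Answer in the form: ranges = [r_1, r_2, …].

ranges = [0.9659, 3.0137, 0.2278]

beam 1: φ=-90°, α=165°
  cosα=-0.9659 sinα=0.2588 | (5,6) | tMaxX 0.8075 tMaxY 0.9659 | tΔX 1.0353 tΔY 3.8637
    t=0.8075 [x] (4,6)
    t=0.9659 [y] (4,7) — stop
  → r_1 = 0.9659
beam 2: φ=0°, α=255°
  cosα=-0.2588 sinα=-0.9659 | (5,6) | tMaxX 3.0137 tMaxY 0.7765 | tΔX 3.8637 tΔY 1.0353
    t=0.7765 [y] (5,5)
    t=1.8117 [y] (5,4)
    t=2.8470 [y] (5,3)
    t=3.0137 [x] (4,3) — stop
  → r_2 = 3.0137
beam 3: φ=90°, α=345°
  cosα=0.9659 sinα=-0.2588 | (5,6) | tMaxX 0.2278 tMaxY 2.8978 | tΔX 1.0353 tΔY 3.8637
    t=0.2278 [x] (6,6) — stop
  → r_3 = 0.2278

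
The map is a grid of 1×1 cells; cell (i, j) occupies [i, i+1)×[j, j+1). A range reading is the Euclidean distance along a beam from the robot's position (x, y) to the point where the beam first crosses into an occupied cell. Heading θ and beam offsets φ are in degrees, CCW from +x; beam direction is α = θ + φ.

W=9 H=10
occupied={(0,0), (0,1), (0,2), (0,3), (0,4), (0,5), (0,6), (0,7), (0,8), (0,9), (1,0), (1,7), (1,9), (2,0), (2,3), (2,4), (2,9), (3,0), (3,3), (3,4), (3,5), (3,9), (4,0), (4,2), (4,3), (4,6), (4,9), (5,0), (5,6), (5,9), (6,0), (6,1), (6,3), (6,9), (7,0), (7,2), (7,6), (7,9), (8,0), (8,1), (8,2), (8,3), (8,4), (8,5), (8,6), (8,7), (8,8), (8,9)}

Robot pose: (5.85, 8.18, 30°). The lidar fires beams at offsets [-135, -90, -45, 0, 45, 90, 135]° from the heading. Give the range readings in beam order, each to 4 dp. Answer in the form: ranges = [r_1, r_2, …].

ranges = [1.2216, 2.3000, 2.2258, 1.6400, 0.8489, 0.9469, 3.1682]

beam 1: φ=-135°, α=255°
  dir = (cos 255°, sin 255°) = (-0.2588, -0.9659); from cell (5,8)
  next x-line at t=3.2841, next y-line at t=0.1863; Δt_x=3.8637, Δt_y=1.0353
    y: enter (5,7) at t=0.1863
    y: enter (5,6) at t=1.2216 ← occupied
  → r_1 = 1.2216
beam 2: φ=-90°, α=300°
  dir = (cos 300°, sin 300°) = (0.5000, -0.8660); from cell (5,8)
  next x-line at t=0.3000, next y-line at t=0.2078; Δt_x=2.0000, Δt_y=1.1547
    y: enter (5,7) at t=0.2078
    x: enter (6,7) at t=0.3000
    y: enter (6,6) at t=1.3625
    x: enter (7,6) at t=2.3000 ← occupied
  → r_2 = 2.3000
beam 3: φ=-45°, α=345°
  dir = (cos 345°, sin 345°) = (0.9659, -0.2588); from cell (5,8)
  next x-line at t=0.1553, next y-line at t=0.6955; Δt_x=1.0353, Δt_y=3.8637
    x: enter (6,8) at t=0.1553
    y: enter (6,7) at t=0.6955
    x: enter (7,7) at t=1.1906
    x: enter (8,7) at t=2.2258 ← occupied
  → r_3 = 2.2258
beam 4: φ=0°, α=30°
  dir = (cos 30°, sin 30°) = (0.8660, 0.5000); from cell (5,8)
  next x-line at t=0.1732, next y-line at t=1.6400; Δt_x=1.1547, Δt_y=2.0000
    x: enter (6,8) at t=0.1732
    x: enter (7,8) at t=1.3279
    y: enter (7,9) at t=1.6400 ← occupied
  → r_4 = 1.6400
beam 5: φ=45°, α=75°
  dir = (cos 75°, sin 75°) = (0.2588, 0.9659); from cell (5,8)
  next x-line at t=0.5796, next y-line at t=0.8489; Δt_x=3.8637, Δt_y=1.0353
    x: enter (6,8) at t=0.5796
    y: enter (6,9) at t=0.8489 ← occupied
  → r_5 = 0.8489
beam 6: φ=90°, α=120°
  dir = (cos 120°, sin 120°) = (-0.5000, 0.8660); from cell (5,8)
  next x-line at t=1.7000, next y-line at t=0.9469; Δt_x=2.0000, Δt_y=1.1547
    y: enter (5,9) at t=0.9469 ← occupied
  → r_6 = 0.9469
beam 7: φ=135°, α=165°
  dir = (cos 165°, sin 165°) = (-0.9659, 0.2588); from cell (5,8)
  next x-line at t=0.8800, next y-line at t=3.1682; Δt_x=1.0353, Δt_y=3.8637
    x: enter (4,8) at t=0.8800
    x: enter (3,8) at t=1.9153
    x: enter (2,8) at t=2.9505
    y: enter (2,9) at t=3.1682 ← occupied
  → r_7 = 3.1682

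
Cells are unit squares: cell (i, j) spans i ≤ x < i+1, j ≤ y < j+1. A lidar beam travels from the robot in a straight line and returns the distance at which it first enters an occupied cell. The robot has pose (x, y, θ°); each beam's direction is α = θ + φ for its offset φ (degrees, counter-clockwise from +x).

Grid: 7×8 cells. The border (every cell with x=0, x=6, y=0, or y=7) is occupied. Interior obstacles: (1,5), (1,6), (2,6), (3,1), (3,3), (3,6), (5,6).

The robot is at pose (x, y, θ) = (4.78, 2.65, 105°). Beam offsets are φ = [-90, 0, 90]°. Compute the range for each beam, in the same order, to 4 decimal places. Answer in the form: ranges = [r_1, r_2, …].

beam 1: φ=-90°, α=15°
  direction (0.9659, 0.2588); cell (4,2); t to first gridline: x 0.2278, y 1.3523 (then +1.0353 / +3.8637)
    (5,2) via x @ 0.2278
    (6,2) via x @ 1.2630  # hit
  → r_1 = 1.2630
beam 2: φ=0°, α=105°
  direction (-0.2588, 0.9659); cell (4,2); t to first gridline: x 3.0137, y 0.3623 (then +3.8637 / +1.0353)
    (4,3) via y @ 0.3623
    (4,4) via y @ 1.3976
    (4,5) via y @ 2.4329
    (3,5) via x @ 3.0137
    (3,6) via y @ 3.4682  # hit
  → r_2 = 3.4682
beam 3: φ=90°, α=195°
  direction (-0.9659, -0.2588); cell (4,2); t to first gridline: x 0.8075, y 2.5114 (then +1.0353 / +3.8637)
    (3,2) via x @ 0.8075
    (2,2) via x @ 1.8428
    (2,1) via y @ 2.5114
    (1,1) via x @ 2.8781
    (0,1) via x @ 3.9133  # hit
  → r_3 = 3.9133

ranges = [1.2630, 3.4682, 3.9133]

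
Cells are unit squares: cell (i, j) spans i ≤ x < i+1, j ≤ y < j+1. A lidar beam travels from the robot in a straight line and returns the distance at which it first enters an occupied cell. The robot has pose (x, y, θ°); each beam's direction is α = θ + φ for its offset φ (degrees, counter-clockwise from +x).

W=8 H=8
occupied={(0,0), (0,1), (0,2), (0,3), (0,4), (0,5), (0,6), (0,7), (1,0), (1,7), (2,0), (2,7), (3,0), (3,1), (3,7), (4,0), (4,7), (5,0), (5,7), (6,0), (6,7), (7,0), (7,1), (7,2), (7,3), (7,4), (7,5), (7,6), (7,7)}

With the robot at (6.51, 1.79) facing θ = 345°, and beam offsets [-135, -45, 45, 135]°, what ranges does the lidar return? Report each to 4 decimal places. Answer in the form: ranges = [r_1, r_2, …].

ranges = [1.5800, 0.9122, 0.5658, 6.0160]

beam 1: φ=-135°, α=210°
  dir = (cos 210°, sin 210°) = (-0.8660, -0.5000); from cell (6,1)
  next x-line at t=0.5889, next y-line at t=1.5800; Δt_x=1.1547, Δt_y=2.0000
    x: enter (5,1) at t=0.5889
    y: enter (5,0) at t=1.5800 ← occupied
  → r_1 = 1.5800
beam 2: φ=-45°, α=300°
  dir = (cos 300°, sin 300°) = (0.5000, -0.8660); from cell (6,1)
  next x-line at t=0.9800, next y-line at t=0.9122; Δt_x=2.0000, Δt_y=1.1547
    y: enter (6,0) at t=0.9122 ← occupied
  → r_2 = 0.9122
beam 3: φ=45°, α=30°
  dir = (cos 30°, sin 30°) = (0.8660, 0.5000); from cell (6,1)
  next x-line at t=0.5658, next y-line at t=0.4200; Δt_x=1.1547, Δt_y=2.0000
    y: enter (6,2) at t=0.4200
    x: enter (7,2) at t=0.5658 ← occupied
  → r_3 = 0.5658
beam 4: φ=135°, α=120°
  dir = (cos 120°, sin 120°) = (-0.5000, 0.8660); from cell (6,1)
  next x-line at t=1.0200, next y-line at t=0.2425; Δt_x=2.0000, Δt_y=1.1547
    y: enter (6,2) at t=0.2425
    x: enter (5,2) at t=1.0200
    y: enter (5,3) at t=1.3972
    y: enter (5,4) at t=2.5519
    x: enter (4,4) at t=3.0200
    y: enter (4,5) at t=3.7066
    y: enter (4,6) at t=4.8613
    x: enter (3,6) at t=5.0200
    y: enter (3,7) at t=6.0160 ← occupied
  → r_4 = 6.0160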